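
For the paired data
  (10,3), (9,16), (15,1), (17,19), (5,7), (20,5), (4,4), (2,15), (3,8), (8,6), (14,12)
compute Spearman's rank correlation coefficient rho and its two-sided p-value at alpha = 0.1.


Step 1: Rank x and y separately (midranks; no ties here).
rank(x): 10->7, 9->6, 15->9, 17->10, 5->4, 20->11, 4->3, 2->1, 3->2, 8->5, 14->8
rank(y): 3->2, 16->10, 1->1, 19->11, 7->6, 5->4, 4->3, 15->9, 8->7, 6->5, 12->8
Step 2: d_i = R_x(i) - R_y(i); compute d_i^2.
  (7-2)^2=25, (6-10)^2=16, (9-1)^2=64, (10-11)^2=1, (4-6)^2=4, (11-4)^2=49, (3-3)^2=0, (1-9)^2=64, (2-7)^2=25, (5-5)^2=0, (8-8)^2=0
sum(d^2) = 248.
Step 3: rho = 1 - 6*248 / (11*(11^2 - 1)) = 1 - 1488/1320 = -0.127273.
Step 4: Under H0, t = rho * sqrt((n-2)/(1-rho^2)) = -0.3849 ~ t(9).
Step 5: Two-sided p-value from the t-distribution with 9 df = 0.709215.
Step 6: alpha = 0.1. fail to reject H0.

rho = -0.1273, p = 0.709215, fail to reject H0 at alpha = 0.1.


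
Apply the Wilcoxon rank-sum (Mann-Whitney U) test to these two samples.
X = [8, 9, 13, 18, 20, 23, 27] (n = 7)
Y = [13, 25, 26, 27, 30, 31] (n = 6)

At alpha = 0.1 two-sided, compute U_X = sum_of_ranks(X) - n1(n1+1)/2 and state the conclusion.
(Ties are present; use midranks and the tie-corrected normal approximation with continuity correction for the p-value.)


Step 1: Combine and sort all 13 observations; assign midranks.
sorted (value, group): (8,X), (9,X), (13,X), (13,Y), (18,X), (20,X), (23,X), (25,Y), (26,Y), (27,X), (27,Y), (30,Y), (31,Y)
ranks: 8->1, 9->2, 13->3.5, 13->3.5, 18->5, 20->6, 23->7, 25->8, 26->9, 27->10.5, 27->10.5, 30->12, 31->13
Step 2: Rank sum for X: R1 = 1 + 2 + 3.5 + 5 + 6 + 7 + 10.5 = 35.
Step 3: U_X = R1 - n1(n1+1)/2 = 35 - 7*8/2 = 35 - 28 = 7.
       U_Y = n1*n2 - U_X = 42 - 7 = 35.
Step 4: Ties are present, so use the tie-corrected normal approximation (with continuity correction) for the p-value.
Step 5: p-value = 0.053126; compare to alpha = 0.1. reject H0.

U_X = 7, p = 0.053126, reject H0 at alpha = 0.1.


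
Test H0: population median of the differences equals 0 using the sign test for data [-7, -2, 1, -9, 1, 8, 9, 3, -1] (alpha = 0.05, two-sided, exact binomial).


Step 1: Discard zero differences. Original n = 9; n_eff = number of nonzero differences = 9.
Nonzero differences (with sign): -7, -2, +1, -9, +1, +8, +9, +3, -1
Step 2: Count signs: positive = 5, negative = 4.
Step 3: Under H0: P(positive) = 0.5, so the number of positives S ~ Bin(9, 0.5).
Step 4: Two-sided exact p-value = sum of Bin(9,0.5) probabilities at or below the observed probability = 1.000000.
Step 5: alpha = 0.05. fail to reject H0.

n_eff = 9, pos = 5, neg = 4, p = 1.000000, fail to reject H0.


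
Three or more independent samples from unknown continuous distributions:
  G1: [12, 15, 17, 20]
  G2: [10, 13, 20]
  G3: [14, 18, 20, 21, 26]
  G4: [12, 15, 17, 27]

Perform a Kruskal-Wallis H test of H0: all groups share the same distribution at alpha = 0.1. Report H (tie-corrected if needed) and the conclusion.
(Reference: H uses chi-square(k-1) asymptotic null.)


Step 1: Combine all N = 16 observations and assign midranks.
sorted (value, group, rank): (10,G2,1), (12,G1,2.5), (12,G4,2.5), (13,G2,4), (14,G3,5), (15,G1,6.5), (15,G4,6.5), (17,G1,8.5), (17,G4,8.5), (18,G3,10), (20,G1,12), (20,G2,12), (20,G3,12), (21,G3,14), (26,G3,15), (27,G4,16)
Step 2: Sum ranks within each group.
R_1 = 29.5 (n_1 = 4)
R_2 = 17 (n_2 = 3)
R_3 = 56 (n_3 = 5)
R_4 = 33.5 (n_4 = 4)
Step 3: H = 12/(N(N+1)) * sum(R_i^2/n_i) - 3(N+1)
     = 12/(16*17) * (29.5^2/4 + 17^2/3 + 56^2/5 + 33.5^2/4) - 3*17
     = 0.044118 * 1221.66 - 51
     = 2.896691.
Step 4: Ties present; correction factor C = 1 - 42/(16^3 - 16) = 0.989706. Corrected H = 2.896691 / 0.989706 = 2.926820.
Step 5: Under H0, H ~ chi^2(3); p-value = 0.403046.
Step 6: alpha = 0.1. fail to reject H0.

H = 2.9268, df = 3, p = 0.403046, fail to reject H0.


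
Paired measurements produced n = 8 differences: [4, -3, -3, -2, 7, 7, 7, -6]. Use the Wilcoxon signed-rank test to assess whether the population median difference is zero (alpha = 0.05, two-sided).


Step 1: Drop any zero differences (none here) and take |d_i|.
|d| = [4, 3, 3, 2, 7, 7, 7, 6]
Step 2: Midrank |d_i| (ties get averaged ranks).
ranks: |4|->4, |3|->2.5, |3|->2.5, |2|->1, |7|->7, |7|->7, |7|->7, |6|->5
Step 3: Attach original signs; sum ranks with positive sign and with negative sign.
W+ = 4 + 7 + 7 + 7 = 25
W- = 2.5 + 2.5 + 1 + 5 = 11
(Check: W+ + W- = 36 should equal n(n+1)/2 = 36.)
Step 4: Test statistic W = min(W+, W-) = 11.
Step 5: Ties in |d|, so use the tie-corrected normal approximation.
        E[W] = n(n+1)/4 = 8*9/4 = 18.
        Tie groups: |d|=3 (t=2), |d|=7 (t=3); sum(t^3 - t) = 30.
        Var[W] = n(n+1)(2n+1)/24 - sum(t^3-t)/48 = 1224/24 - 30/48 = 50.375.
        z = (W - E[W]) / sqrt(Var[W]) = (11 - 18) / 7.0975 = -0.9863.
        Two-sided p = 2*Phi(z) = 0.324007.
Step 6: alpha = 0.05. fail to reject H0.

W+ = 25, W- = 11, W = min = 11, p = 0.324007, fail to reject H0.


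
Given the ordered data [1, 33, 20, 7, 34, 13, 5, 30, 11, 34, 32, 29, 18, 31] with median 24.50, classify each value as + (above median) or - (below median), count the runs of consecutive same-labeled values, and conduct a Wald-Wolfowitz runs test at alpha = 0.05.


Step 1: Compute median = 24.50; label A = above, B = below.
Labels in order: BABBABBABAAABA  (n_A = 7, n_B = 7)
Step 2: Count runs R = 10.
Step 3: Under H0 (random ordering), E[R] = 2*n_A*n_B/(n_A+n_B) + 1 = 2*7*7/14 + 1 = 8.0000.
        Var[R] = 2*n_A*n_B*(2*n_A*n_B - n_A - n_B) / ((n_A+n_B)^2 * (n_A+n_B-1)) = 8232/2548 = 3.2308.
        SD[R] = 1.7974.
Step 4: Continuity-corrected z = (R - 0.5 - E[R]) / SD[R] = (10 - 0.5 - 8.0000) / 1.7974 = 0.8345.
Step 5: Two-sided p-value via normal approximation = 2*(1 - Phi(|z|)) = 0.403986.
Step 6: alpha = 0.05. fail to reject H0.

R = 10, z = 0.8345, p = 0.403986, fail to reject H0.


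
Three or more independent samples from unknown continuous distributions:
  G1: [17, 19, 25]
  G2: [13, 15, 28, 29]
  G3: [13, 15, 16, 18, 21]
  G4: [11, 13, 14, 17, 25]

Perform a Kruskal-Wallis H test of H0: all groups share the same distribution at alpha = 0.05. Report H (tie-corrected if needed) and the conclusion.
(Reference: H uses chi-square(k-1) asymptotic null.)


Step 1: Combine all N = 17 observations and assign midranks.
sorted (value, group, rank): (11,G4,1), (13,G2,3), (13,G3,3), (13,G4,3), (14,G4,5), (15,G2,6.5), (15,G3,6.5), (16,G3,8), (17,G1,9.5), (17,G4,9.5), (18,G3,11), (19,G1,12), (21,G3,13), (25,G1,14.5), (25,G4,14.5), (28,G2,16), (29,G2,17)
Step 2: Sum ranks within each group.
R_1 = 36 (n_1 = 3)
R_2 = 42.5 (n_2 = 4)
R_3 = 41.5 (n_3 = 5)
R_4 = 33 (n_4 = 5)
Step 3: H = 12/(N(N+1)) * sum(R_i^2/n_i) - 3(N+1)
     = 12/(17*18) * (36^2/3 + 42.5^2/4 + 41.5^2/5 + 33^2/5) - 3*18
     = 0.039216 * 1445.81 - 54
     = 2.698529.
Step 4: Ties present; correction factor C = 1 - 42/(17^3 - 17) = 0.991422. Corrected H = 2.698529 / 0.991422 = 2.721879.
Step 5: Under H0, H ~ chi^2(3); p-value = 0.436522.
Step 6: alpha = 0.05. fail to reject H0.

H = 2.7219, df = 3, p = 0.436522, fail to reject H0.


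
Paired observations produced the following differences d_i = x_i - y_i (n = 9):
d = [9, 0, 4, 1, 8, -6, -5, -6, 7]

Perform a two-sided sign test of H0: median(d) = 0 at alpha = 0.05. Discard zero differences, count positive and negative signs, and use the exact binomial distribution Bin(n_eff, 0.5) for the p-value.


Step 1: Discard zero differences. Original n = 9; n_eff = number of nonzero differences = 8.
Nonzero differences (with sign): +9, +4, +1, +8, -6, -5, -6, +7
Step 2: Count signs: positive = 5, negative = 3.
Step 3: Under H0: P(positive) = 0.5, so the number of positives S ~ Bin(8, 0.5).
Step 4: Two-sided exact p-value = sum of Bin(8,0.5) probabilities at or below the observed probability = 0.726562.
Step 5: alpha = 0.05. fail to reject H0.

n_eff = 8, pos = 5, neg = 3, p = 0.726562, fail to reject H0.


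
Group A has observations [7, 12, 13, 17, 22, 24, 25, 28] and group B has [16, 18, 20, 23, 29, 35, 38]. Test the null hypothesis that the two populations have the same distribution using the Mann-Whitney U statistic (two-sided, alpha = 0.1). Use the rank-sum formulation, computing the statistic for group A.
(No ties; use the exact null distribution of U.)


Step 1: Combine and sort all 15 observations; assign midranks.
sorted (value, group): (7,X), (12,X), (13,X), (16,Y), (17,X), (18,Y), (20,Y), (22,X), (23,Y), (24,X), (25,X), (28,X), (29,Y), (35,Y), (38,Y)
ranks: 7->1, 12->2, 13->3, 16->4, 17->5, 18->6, 20->7, 22->8, 23->9, 24->10, 25->11, 28->12, 29->13, 35->14, 38->15
Step 2: Rank sum for X: R1 = 1 + 2 + 3 + 5 + 8 + 10 + 11 + 12 = 52.
Step 3: U_X = R1 - n1(n1+1)/2 = 52 - 8*9/2 = 52 - 36 = 16.
       U_Y = n1*n2 - U_X = 56 - 16 = 40.
Step 4: No ties, so the exact null distribution of U (based on enumerating the C(15,8) = 6435 equally likely rank assignments) gives the two-sided p-value.
Step 5: p-value = 0.189277; compare to alpha = 0.1. fail to reject H0.

U_X = 16, p = 0.189277, fail to reject H0 at alpha = 0.1.


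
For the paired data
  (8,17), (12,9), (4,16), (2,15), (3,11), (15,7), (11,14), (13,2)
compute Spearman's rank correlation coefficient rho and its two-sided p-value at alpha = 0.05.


Step 1: Rank x and y separately (midranks; no ties here).
rank(x): 8->4, 12->6, 4->3, 2->1, 3->2, 15->8, 11->5, 13->7
rank(y): 17->8, 9->3, 16->7, 15->6, 11->4, 7->2, 14->5, 2->1
Step 2: d_i = R_x(i) - R_y(i); compute d_i^2.
  (4-8)^2=16, (6-3)^2=9, (3-7)^2=16, (1-6)^2=25, (2-4)^2=4, (8-2)^2=36, (5-5)^2=0, (7-1)^2=36
sum(d^2) = 142.
Step 3: rho = 1 - 6*142 / (8*(8^2 - 1)) = 1 - 852/504 = -0.690476.
Step 4: Under H0, t = rho * sqrt((n-2)/(1-rho^2)) = -2.3382 ~ t(6).
Step 5: Two-sided p-value from the t-distribution with 6 df = 0.057990.
Step 6: alpha = 0.05. fail to reject H0.

rho = -0.6905, p = 0.057990, fail to reject H0 at alpha = 0.05.


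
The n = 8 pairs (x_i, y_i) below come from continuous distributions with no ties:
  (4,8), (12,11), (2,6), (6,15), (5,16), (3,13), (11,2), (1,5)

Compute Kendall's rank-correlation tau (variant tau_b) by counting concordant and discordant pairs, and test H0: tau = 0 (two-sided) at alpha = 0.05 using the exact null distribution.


Step 1: Enumerate the 28 unordered pairs (i,j) with i<j and classify each by sign(x_j-x_i) * sign(y_j-y_i).
  (1,2):dx=+8,dy=+3->C; (1,3):dx=-2,dy=-2->C; (1,4):dx=+2,dy=+7->C; (1,5):dx=+1,dy=+8->C
  (1,6):dx=-1,dy=+5->D; (1,7):dx=+7,dy=-6->D; (1,8):dx=-3,dy=-3->C; (2,3):dx=-10,dy=-5->C
  (2,4):dx=-6,dy=+4->D; (2,5):dx=-7,dy=+5->D; (2,6):dx=-9,dy=+2->D; (2,7):dx=-1,dy=-9->C
  (2,8):dx=-11,dy=-6->C; (3,4):dx=+4,dy=+9->C; (3,5):dx=+3,dy=+10->C; (3,6):dx=+1,dy=+7->C
  (3,7):dx=+9,dy=-4->D; (3,8):dx=-1,dy=-1->C; (4,5):dx=-1,dy=+1->D; (4,6):dx=-3,dy=-2->C
  (4,7):dx=+5,dy=-13->D; (4,8):dx=-5,dy=-10->C; (5,6):dx=-2,dy=-3->C; (5,7):dx=+6,dy=-14->D
  (5,8):dx=-4,dy=-11->C; (6,7):dx=+8,dy=-11->D; (6,8):dx=-2,dy=-8->C; (7,8):dx=-10,dy=+3->D
Step 2: C = 17, D = 11, total pairs = 28.
Step 3: tau = (C - D)/(n(n-1)/2) = (17 - 11)/28 = 0.214286.
Step 4: Exact two-sided p-value (enumerate n! = 40320 permutations of y under H0): p = 0.548413.
Step 5: alpha = 0.05. fail to reject H0.

tau_b = 0.2143 (C=17, D=11), p = 0.548413, fail to reject H0.


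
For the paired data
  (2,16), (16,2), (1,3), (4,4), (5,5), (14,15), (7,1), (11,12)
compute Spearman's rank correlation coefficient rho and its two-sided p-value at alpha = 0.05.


Step 1: Rank x and y separately (midranks; no ties here).
rank(x): 2->2, 16->8, 1->1, 4->3, 5->4, 14->7, 7->5, 11->6
rank(y): 16->8, 2->2, 3->3, 4->4, 5->5, 15->7, 1->1, 12->6
Step 2: d_i = R_x(i) - R_y(i); compute d_i^2.
  (2-8)^2=36, (8-2)^2=36, (1-3)^2=4, (3-4)^2=1, (4-5)^2=1, (7-7)^2=0, (5-1)^2=16, (6-6)^2=0
sum(d^2) = 94.
Step 3: rho = 1 - 6*94 / (8*(8^2 - 1)) = 1 - 564/504 = -0.119048.
Step 4: Under H0, t = rho * sqrt((n-2)/(1-rho^2)) = -0.2937 ~ t(6).
Step 5: Two-sided p-value from the t-distribution with 6 df = 0.778886.
Step 6: alpha = 0.05. fail to reject H0.

rho = -0.1190, p = 0.778886, fail to reject H0 at alpha = 0.05.


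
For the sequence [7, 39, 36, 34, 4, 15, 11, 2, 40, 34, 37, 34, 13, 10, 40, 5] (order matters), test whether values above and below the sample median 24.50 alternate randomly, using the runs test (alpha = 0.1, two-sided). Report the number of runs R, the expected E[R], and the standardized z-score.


Step 1: Compute median = 24.50; label A = above, B = below.
Labels in order: BAAABBBBAAAABBAB  (n_A = 8, n_B = 8)
Step 2: Count runs R = 7.
Step 3: Under H0 (random ordering), E[R] = 2*n_A*n_B/(n_A+n_B) + 1 = 2*8*8/16 + 1 = 9.0000.
        Var[R] = 2*n_A*n_B*(2*n_A*n_B - n_A - n_B) / ((n_A+n_B)^2 * (n_A+n_B-1)) = 14336/3840 = 3.7333.
        SD[R] = 1.9322.
Step 4: Continuity-corrected z = (R + 0.5 - E[R]) / SD[R] = (7 + 0.5 - 9.0000) / 1.9322 = -0.7763.
Step 5: Two-sided p-value via normal approximation = 2*(1 - Phi(|z|)) = 0.437558.
Step 6: alpha = 0.1. fail to reject H0.

R = 7, z = -0.7763, p = 0.437558, fail to reject H0.


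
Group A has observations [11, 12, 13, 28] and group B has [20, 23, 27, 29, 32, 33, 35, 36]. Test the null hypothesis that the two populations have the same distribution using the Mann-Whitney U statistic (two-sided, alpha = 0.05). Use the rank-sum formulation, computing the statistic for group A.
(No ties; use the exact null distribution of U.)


Step 1: Combine and sort all 12 observations; assign midranks.
sorted (value, group): (11,X), (12,X), (13,X), (20,Y), (23,Y), (27,Y), (28,X), (29,Y), (32,Y), (33,Y), (35,Y), (36,Y)
ranks: 11->1, 12->2, 13->3, 20->4, 23->5, 27->6, 28->7, 29->8, 32->9, 33->10, 35->11, 36->12
Step 2: Rank sum for X: R1 = 1 + 2 + 3 + 7 = 13.
Step 3: U_X = R1 - n1(n1+1)/2 = 13 - 4*5/2 = 13 - 10 = 3.
       U_Y = n1*n2 - U_X = 32 - 3 = 29.
Step 4: No ties, so the exact null distribution of U (based on enumerating the C(12,4) = 495 equally likely rank assignments) gives the two-sided p-value.
Step 5: p-value = 0.028283; compare to alpha = 0.05. reject H0.

U_X = 3, p = 0.028283, reject H0 at alpha = 0.05.


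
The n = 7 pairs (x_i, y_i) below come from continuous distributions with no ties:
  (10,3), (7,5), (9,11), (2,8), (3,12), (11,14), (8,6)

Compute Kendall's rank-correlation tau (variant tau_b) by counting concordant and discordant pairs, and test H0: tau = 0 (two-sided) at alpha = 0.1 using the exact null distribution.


Step 1: Enumerate the 21 unordered pairs (i,j) with i<j and classify each by sign(x_j-x_i) * sign(y_j-y_i).
  (1,2):dx=-3,dy=+2->D; (1,3):dx=-1,dy=+8->D; (1,4):dx=-8,dy=+5->D; (1,5):dx=-7,dy=+9->D
  (1,6):dx=+1,dy=+11->C; (1,7):dx=-2,dy=+3->D; (2,3):dx=+2,dy=+6->C; (2,4):dx=-5,dy=+3->D
  (2,5):dx=-4,dy=+7->D; (2,6):dx=+4,dy=+9->C; (2,7):dx=+1,dy=+1->C; (3,4):dx=-7,dy=-3->C
  (3,5):dx=-6,dy=+1->D; (3,6):dx=+2,dy=+3->C; (3,7):dx=-1,dy=-5->C; (4,5):dx=+1,dy=+4->C
  (4,6):dx=+9,dy=+6->C; (4,7):dx=+6,dy=-2->D; (5,6):dx=+8,dy=+2->C; (5,7):dx=+5,dy=-6->D
  (6,7):dx=-3,dy=-8->C
Step 2: C = 11, D = 10, total pairs = 21.
Step 3: tau = (C - D)/(n(n-1)/2) = (11 - 10)/21 = 0.047619.
Step 4: Exact two-sided p-value (enumerate n! = 5040 permutations of y under H0): p = 1.000000.
Step 5: alpha = 0.1. fail to reject H0.

tau_b = 0.0476 (C=11, D=10), p = 1.000000, fail to reject H0.


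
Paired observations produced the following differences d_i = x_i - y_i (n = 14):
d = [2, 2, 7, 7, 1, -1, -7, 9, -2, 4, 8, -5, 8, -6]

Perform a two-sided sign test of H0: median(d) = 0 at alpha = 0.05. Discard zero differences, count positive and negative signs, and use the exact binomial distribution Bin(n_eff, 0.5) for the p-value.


Step 1: Discard zero differences. Original n = 14; n_eff = number of nonzero differences = 14.
Nonzero differences (with sign): +2, +2, +7, +7, +1, -1, -7, +9, -2, +4, +8, -5, +8, -6
Step 2: Count signs: positive = 9, negative = 5.
Step 3: Under H0: P(positive) = 0.5, so the number of positives S ~ Bin(14, 0.5).
Step 4: Two-sided exact p-value = sum of Bin(14,0.5) probabilities at or below the observed probability = 0.423950.
Step 5: alpha = 0.05. fail to reject H0.

n_eff = 14, pos = 9, neg = 5, p = 0.423950, fail to reject H0.


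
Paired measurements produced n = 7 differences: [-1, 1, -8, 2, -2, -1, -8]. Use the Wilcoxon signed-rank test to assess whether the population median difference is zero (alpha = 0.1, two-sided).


Step 1: Drop any zero differences (none here) and take |d_i|.
|d| = [1, 1, 8, 2, 2, 1, 8]
Step 2: Midrank |d_i| (ties get averaged ranks).
ranks: |1|->2, |1|->2, |8|->6.5, |2|->4.5, |2|->4.5, |1|->2, |8|->6.5
Step 3: Attach original signs; sum ranks with positive sign and with negative sign.
W+ = 2 + 4.5 = 6.5
W- = 2 + 6.5 + 4.5 + 2 + 6.5 = 21.5
(Check: W+ + W- = 28 should equal n(n+1)/2 = 28.)
Step 4: Test statistic W = min(W+, W-) = 6.5.
Step 5: Ties in |d|, so use the tie-corrected normal approximation.
        E[W] = n(n+1)/4 = 7*8/4 = 14.
        Tie groups: |d|=1 (t=3), |d|=2 (t=2), |d|=8 (t=2); sum(t^3 - t) = 36.
        Var[W] = n(n+1)(2n+1)/24 - sum(t^3-t)/48 = 840/24 - 36/48 = 34.25.
        z = (W - E[W]) / sqrt(Var[W]) = (6.5 - 14) / 5.8523 = -1.2815.
        Two-sided p = 2*Phi(z) = 0.200005.
Step 6: alpha = 0.1. fail to reject H0.

W+ = 6.5, W- = 21.5, W = min = 6.5, p = 0.200005, fail to reject H0.


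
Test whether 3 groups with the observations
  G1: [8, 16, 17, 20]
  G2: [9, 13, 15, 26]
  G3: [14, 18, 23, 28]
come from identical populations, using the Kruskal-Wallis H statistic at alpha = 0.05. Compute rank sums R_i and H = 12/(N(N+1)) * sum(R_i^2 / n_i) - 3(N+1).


Step 1: Combine all N = 12 observations and assign midranks.
sorted (value, group, rank): (8,G1,1), (9,G2,2), (13,G2,3), (14,G3,4), (15,G2,5), (16,G1,6), (17,G1,7), (18,G3,8), (20,G1,9), (23,G3,10), (26,G2,11), (28,G3,12)
Step 2: Sum ranks within each group.
R_1 = 23 (n_1 = 4)
R_2 = 21 (n_2 = 4)
R_3 = 34 (n_3 = 4)
Step 3: H = 12/(N(N+1)) * sum(R_i^2/n_i) - 3(N+1)
     = 12/(12*13) * (23^2/4 + 21^2/4 + 34^2/4) - 3*13
     = 0.076923 * 531.5 - 39
     = 1.884615.
Step 4: No ties, so H is used without correction.
Step 5: Under H0, H ~ chi^2(2); p-value = 0.389727.
Step 6: alpha = 0.05. fail to reject H0.

H = 1.8846, df = 2, p = 0.389727, fail to reject H0.


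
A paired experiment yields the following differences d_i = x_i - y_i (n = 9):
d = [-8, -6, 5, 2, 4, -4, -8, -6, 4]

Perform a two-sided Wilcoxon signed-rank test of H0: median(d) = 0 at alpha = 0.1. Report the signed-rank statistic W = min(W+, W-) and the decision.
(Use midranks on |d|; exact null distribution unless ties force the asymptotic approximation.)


Step 1: Drop any zero differences (none here) and take |d_i|.
|d| = [8, 6, 5, 2, 4, 4, 8, 6, 4]
Step 2: Midrank |d_i| (ties get averaged ranks).
ranks: |8|->8.5, |6|->6.5, |5|->5, |2|->1, |4|->3, |4|->3, |8|->8.5, |6|->6.5, |4|->3
Step 3: Attach original signs; sum ranks with positive sign and with negative sign.
W+ = 5 + 1 + 3 + 3 = 12
W- = 8.5 + 6.5 + 3 + 8.5 + 6.5 = 33
(Check: W+ + W- = 45 should equal n(n+1)/2 = 45.)
Step 4: Test statistic W = min(W+, W-) = 12.
Step 5: Ties in |d|, so use the tie-corrected normal approximation.
        E[W] = n(n+1)/4 = 9*10/4 = 22.5.
        Tie groups: |d|=4 (t=3), |d|=6 (t=2), |d|=8 (t=2); sum(t^3 - t) = 36.
        Var[W] = n(n+1)(2n+1)/24 - sum(t^3-t)/48 = 1710/24 - 36/48 = 70.5.
        z = (W - E[W]) / sqrt(Var[W]) = (12 - 22.5) / 8.3964 = -1.2505.
        Two-sided p = 2*Phi(z) = 0.211105.
Step 6: alpha = 0.1. fail to reject H0.

W+ = 12, W- = 33, W = min = 12, p = 0.211105, fail to reject H0.


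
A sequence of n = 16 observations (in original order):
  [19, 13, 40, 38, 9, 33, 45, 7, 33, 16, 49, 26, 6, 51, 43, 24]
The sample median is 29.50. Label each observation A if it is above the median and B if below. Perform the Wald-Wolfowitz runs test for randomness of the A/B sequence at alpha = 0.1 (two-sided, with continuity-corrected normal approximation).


Step 1: Compute median = 29.50; label A = above, B = below.
Labels in order: BBAABAABABABBAAB  (n_A = 8, n_B = 8)
Step 2: Count runs R = 11.
Step 3: Under H0 (random ordering), E[R] = 2*n_A*n_B/(n_A+n_B) + 1 = 2*8*8/16 + 1 = 9.0000.
        Var[R] = 2*n_A*n_B*(2*n_A*n_B - n_A - n_B) / ((n_A+n_B)^2 * (n_A+n_B-1)) = 14336/3840 = 3.7333.
        SD[R] = 1.9322.
Step 4: Continuity-corrected z = (R - 0.5 - E[R]) / SD[R] = (11 - 0.5 - 9.0000) / 1.9322 = 0.7763.
Step 5: Two-sided p-value via normal approximation = 2*(1 - Phi(|z|)) = 0.437558.
Step 6: alpha = 0.1. fail to reject H0.

R = 11, z = 0.7763, p = 0.437558, fail to reject H0.


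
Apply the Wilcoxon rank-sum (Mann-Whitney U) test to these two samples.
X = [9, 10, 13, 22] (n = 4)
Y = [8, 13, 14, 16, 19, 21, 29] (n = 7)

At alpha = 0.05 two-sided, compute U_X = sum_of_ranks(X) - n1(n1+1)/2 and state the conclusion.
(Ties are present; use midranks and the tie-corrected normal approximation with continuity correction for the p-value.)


Step 1: Combine and sort all 11 observations; assign midranks.
sorted (value, group): (8,Y), (9,X), (10,X), (13,X), (13,Y), (14,Y), (16,Y), (19,Y), (21,Y), (22,X), (29,Y)
ranks: 8->1, 9->2, 10->3, 13->4.5, 13->4.5, 14->6, 16->7, 19->8, 21->9, 22->10, 29->11
Step 2: Rank sum for X: R1 = 2 + 3 + 4.5 + 10 = 19.5.
Step 3: U_X = R1 - n1(n1+1)/2 = 19.5 - 4*5/2 = 19.5 - 10 = 9.5.
       U_Y = n1*n2 - U_X = 28 - 9.5 = 18.5.
Step 4: Ties are present, so use the tie-corrected normal approximation (with continuity correction) for the p-value.
Step 5: p-value = 0.448659; compare to alpha = 0.05. fail to reject H0.

U_X = 9.5, p = 0.448659, fail to reject H0 at alpha = 0.05.


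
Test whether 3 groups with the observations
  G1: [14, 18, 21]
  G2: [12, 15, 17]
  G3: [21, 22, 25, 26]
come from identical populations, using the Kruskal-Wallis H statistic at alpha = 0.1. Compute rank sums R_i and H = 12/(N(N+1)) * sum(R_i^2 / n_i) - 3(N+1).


Step 1: Combine all N = 10 observations and assign midranks.
sorted (value, group, rank): (12,G2,1), (14,G1,2), (15,G2,3), (17,G2,4), (18,G1,5), (21,G1,6.5), (21,G3,6.5), (22,G3,8), (25,G3,9), (26,G3,10)
Step 2: Sum ranks within each group.
R_1 = 13.5 (n_1 = 3)
R_2 = 8 (n_2 = 3)
R_3 = 33.5 (n_3 = 4)
Step 3: H = 12/(N(N+1)) * sum(R_i^2/n_i) - 3(N+1)
     = 12/(10*11) * (13.5^2/3 + 8^2/3 + 33.5^2/4) - 3*11
     = 0.109091 * 362.646 - 33
     = 6.561364.
Step 4: Ties present; correction factor C = 1 - 6/(10^3 - 10) = 0.993939. Corrected H = 6.561364 / 0.993939 = 6.601372.
Step 5: Under H0, H ~ chi^2(2); p-value = 0.036858.
Step 6: alpha = 0.1. reject H0.

H = 6.6014, df = 2, p = 0.036858, reject H0.


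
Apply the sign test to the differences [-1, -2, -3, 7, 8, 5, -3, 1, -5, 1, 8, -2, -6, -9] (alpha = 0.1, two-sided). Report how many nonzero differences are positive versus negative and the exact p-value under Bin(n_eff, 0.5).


Step 1: Discard zero differences. Original n = 14; n_eff = number of nonzero differences = 14.
Nonzero differences (with sign): -1, -2, -3, +7, +8, +5, -3, +1, -5, +1, +8, -2, -6, -9
Step 2: Count signs: positive = 6, negative = 8.
Step 3: Under H0: P(positive) = 0.5, so the number of positives S ~ Bin(14, 0.5).
Step 4: Two-sided exact p-value = sum of Bin(14,0.5) probabilities at or below the observed probability = 0.790527.
Step 5: alpha = 0.1. fail to reject H0.

n_eff = 14, pos = 6, neg = 8, p = 0.790527, fail to reject H0.


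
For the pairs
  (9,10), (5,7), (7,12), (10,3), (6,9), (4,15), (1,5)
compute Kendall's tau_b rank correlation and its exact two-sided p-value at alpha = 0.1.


Step 1: Enumerate the 21 unordered pairs (i,j) with i<j and classify each by sign(x_j-x_i) * sign(y_j-y_i).
  (1,2):dx=-4,dy=-3->C; (1,3):dx=-2,dy=+2->D; (1,4):dx=+1,dy=-7->D; (1,5):dx=-3,dy=-1->C
  (1,6):dx=-5,dy=+5->D; (1,7):dx=-8,dy=-5->C; (2,3):dx=+2,dy=+5->C; (2,4):dx=+5,dy=-4->D
  (2,5):dx=+1,dy=+2->C; (2,6):dx=-1,dy=+8->D; (2,7):dx=-4,dy=-2->C; (3,4):dx=+3,dy=-9->D
  (3,5):dx=-1,dy=-3->C; (3,6):dx=-3,dy=+3->D; (3,7):dx=-6,dy=-7->C; (4,5):dx=-4,dy=+6->D
  (4,6):dx=-6,dy=+12->D; (4,7):dx=-9,dy=+2->D; (5,6):dx=-2,dy=+6->D; (5,7):dx=-5,dy=-4->C
  (6,7):dx=-3,dy=-10->C
Step 2: C = 10, D = 11, total pairs = 21.
Step 3: tau = (C - D)/(n(n-1)/2) = (10 - 11)/21 = -0.047619.
Step 4: Exact two-sided p-value (enumerate n! = 5040 permutations of y under H0): p = 1.000000.
Step 5: alpha = 0.1. fail to reject H0.

tau_b = -0.0476 (C=10, D=11), p = 1.000000, fail to reject H0.


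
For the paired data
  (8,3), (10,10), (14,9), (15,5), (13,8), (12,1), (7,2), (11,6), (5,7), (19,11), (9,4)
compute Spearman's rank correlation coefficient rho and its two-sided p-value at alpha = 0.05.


Step 1: Rank x and y separately (midranks; no ties here).
rank(x): 8->3, 10->5, 14->9, 15->10, 13->8, 12->7, 7->2, 11->6, 5->1, 19->11, 9->4
rank(y): 3->3, 10->10, 9->9, 5->5, 8->8, 1->1, 2->2, 6->6, 7->7, 11->11, 4->4
Step 2: d_i = R_x(i) - R_y(i); compute d_i^2.
  (3-3)^2=0, (5-10)^2=25, (9-9)^2=0, (10-5)^2=25, (8-8)^2=0, (7-1)^2=36, (2-2)^2=0, (6-6)^2=0, (1-7)^2=36, (11-11)^2=0, (4-4)^2=0
sum(d^2) = 122.
Step 3: rho = 1 - 6*122 / (11*(11^2 - 1)) = 1 - 732/1320 = 0.445455.
Step 4: Under H0, t = rho * sqrt((n-2)/(1-rho^2)) = 1.4926 ~ t(9).
Step 5: Two-sided p-value from the t-distribution with 9 df = 0.169733.
Step 6: alpha = 0.05. fail to reject H0.

rho = 0.4455, p = 0.169733, fail to reject H0 at alpha = 0.05.


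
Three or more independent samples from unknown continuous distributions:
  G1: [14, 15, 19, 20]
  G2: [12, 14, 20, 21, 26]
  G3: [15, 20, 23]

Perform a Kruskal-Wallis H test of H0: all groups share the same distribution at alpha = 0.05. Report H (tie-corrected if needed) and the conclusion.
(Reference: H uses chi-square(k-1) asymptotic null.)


Step 1: Combine all N = 12 observations and assign midranks.
sorted (value, group, rank): (12,G2,1), (14,G1,2.5), (14,G2,2.5), (15,G1,4.5), (15,G3,4.5), (19,G1,6), (20,G1,8), (20,G2,8), (20,G3,8), (21,G2,10), (23,G3,11), (26,G2,12)
Step 2: Sum ranks within each group.
R_1 = 21 (n_1 = 4)
R_2 = 33.5 (n_2 = 5)
R_3 = 23.5 (n_3 = 3)
Step 3: H = 12/(N(N+1)) * sum(R_i^2/n_i) - 3(N+1)
     = 12/(12*13) * (21^2/4 + 33.5^2/5 + 23.5^2/3) - 3*13
     = 0.076923 * 518.783 - 39
     = 0.906410.
Step 4: Ties present; correction factor C = 1 - 36/(12^3 - 12) = 0.979021. Corrected H = 0.906410 / 0.979021 = 0.925833.
Step 5: Under H0, H ~ chi^2(2); p-value = 0.629445.
Step 6: alpha = 0.05. fail to reject H0.

H = 0.9258, df = 2, p = 0.629445, fail to reject H0.


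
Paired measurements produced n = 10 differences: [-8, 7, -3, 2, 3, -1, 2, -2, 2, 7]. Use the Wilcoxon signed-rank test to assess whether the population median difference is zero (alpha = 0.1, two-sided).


Step 1: Drop any zero differences (none here) and take |d_i|.
|d| = [8, 7, 3, 2, 3, 1, 2, 2, 2, 7]
Step 2: Midrank |d_i| (ties get averaged ranks).
ranks: |8|->10, |7|->8.5, |3|->6.5, |2|->3.5, |3|->6.5, |1|->1, |2|->3.5, |2|->3.5, |2|->3.5, |7|->8.5
Step 3: Attach original signs; sum ranks with positive sign and with negative sign.
W+ = 8.5 + 3.5 + 6.5 + 3.5 + 3.5 + 8.5 = 34
W- = 10 + 6.5 + 1 + 3.5 = 21
(Check: W+ + W- = 55 should equal n(n+1)/2 = 55.)
Step 4: Test statistic W = min(W+, W-) = 21.
Step 5: Ties in |d|, so use the tie-corrected normal approximation.
        E[W] = n(n+1)/4 = 10*11/4 = 27.5.
        Tie groups: |d|=2 (t=4), |d|=3 (t=2), |d|=7 (t=2); sum(t^3 - t) = 72.
        Var[W] = n(n+1)(2n+1)/24 - sum(t^3-t)/48 = 2310/24 - 72/48 = 94.75.
        z = (W - E[W]) / sqrt(Var[W]) = (21 - 27.5) / 9.7340 = -0.6678.
        Two-sided p = 2*Phi(z) = 0.504284.
Step 6: alpha = 0.1. fail to reject H0.

W+ = 34, W- = 21, W = min = 21, p = 0.504284, fail to reject H0.


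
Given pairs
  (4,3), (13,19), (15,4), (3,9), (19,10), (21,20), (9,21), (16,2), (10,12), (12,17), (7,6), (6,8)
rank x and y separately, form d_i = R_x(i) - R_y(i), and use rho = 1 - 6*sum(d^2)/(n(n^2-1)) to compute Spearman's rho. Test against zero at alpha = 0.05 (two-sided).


Step 1: Rank x and y separately (midranks; no ties here).
rank(x): 4->2, 13->8, 15->9, 3->1, 19->11, 21->12, 9->5, 16->10, 10->6, 12->7, 7->4, 6->3
rank(y): 3->2, 19->10, 4->3, 9->6, 10->7, 20->11, 21->12, 2->1, 12->8, 17->9, 6->4, 8->5
Step 2: d_i = R_x(i) - R_y(i); compute d_i^2.
  (2-2)^2=0, (8-10)^2=4, (9-3)^2=36, (1-6)^2=25, (11-7)^2=16, (12-11)^2=1, (5-12)^2=49, (10-1)^2=81, (6-8)^2=4, (7-9)^2=4, (4-4)^2=0, (3-5)^2=4
sum(d^2) = 224.
Step 3: rho = 1 - 6*224 / (12*(12^2 - 1)) = 1 - 1344/1716 = 0.216783.
Step 4: Under H0, t = rho * sqrt((n-2)/(1-rho^2)) = 0.7022 ~ t(10).
Step 5: Two-sided p-value from the t-distribution with 10 df = 0.498556.
Step 6: alpha = 0.05. fail to reject H0.

rho = 0.2168, p = 0.498556, fail to reject H0 at alpha = 0.05.


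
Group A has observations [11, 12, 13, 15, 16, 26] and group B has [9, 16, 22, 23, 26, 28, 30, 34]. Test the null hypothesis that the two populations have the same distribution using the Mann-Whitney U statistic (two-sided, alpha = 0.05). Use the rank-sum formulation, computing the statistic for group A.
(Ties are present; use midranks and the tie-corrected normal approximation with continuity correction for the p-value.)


Step 1: Combine and sort all 14 observations; assign midranks.
sorted (value, group): (9,Y), (11,X), (12,X), (13,X), (15,X), (16,X), (16,Y), (22,Y), (23,Y), (26,X), (26,Y), (28,Y), (30,Y), (34,Y)
ranks: 9->1, 11->2, 12->3, 13->4, 15->5, 16->6.5, 16->6.5, 22->8, 23->9, 26->10.5, 26->10.5, 28->12, 30->13, 34->14
Step 2: Rank sum for X: R1 = 2 + 3 + 4 + 5 + 6.5 + 10.5 = 31.
Step 3: U_X = R1 - n1(n1+1)/2 = 31 - 6*7/2 = 31 - 21 = 10.
       U_Y = n1*n2 - U_X = 48 - 10 = 38.
Step 4: Ties are present, so use the tie-corrected normal approximation (with continuity correction) for the p-value.
Step 5: p-value = 0.080692; compare to alpha = 0.05. fail to reject H0.

U_X = 10, p = 0.080692, fail to reject H0 at alpha = 0.05.


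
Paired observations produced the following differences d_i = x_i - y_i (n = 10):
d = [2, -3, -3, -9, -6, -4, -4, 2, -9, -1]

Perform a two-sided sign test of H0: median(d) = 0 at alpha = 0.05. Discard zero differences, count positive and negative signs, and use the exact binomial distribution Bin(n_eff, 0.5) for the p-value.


Step 1: Discard zero differences. Original n = 10; n_eff = number of nonzero differences = 10.
Nonzero differences (with sign): +2, -3, -3, -9, -6, -4, -4, +2, -9, -1
Step 2: Count signs: positive = 2, negative = 8.
Step 3: Under H0: P(positive) = 0.5, so the number of positives S ~ Bin(10, 0.5).
Step 4: Two-sided exact p-value = sum of Bin(10,0.5) probabilities at or below the observed probability = 0.109375.
Step 5: alpha = 0.05. fail to reject H0.

n_eff = 10, pos = 2, neg = 8, p = 0.109375, fail to reject H0.


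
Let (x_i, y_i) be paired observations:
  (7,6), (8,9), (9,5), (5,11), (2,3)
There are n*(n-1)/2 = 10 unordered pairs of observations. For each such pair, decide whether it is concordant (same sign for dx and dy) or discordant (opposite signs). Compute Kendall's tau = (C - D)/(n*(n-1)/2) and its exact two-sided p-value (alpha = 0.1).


Step 1: Enumerate the 10 unordered pairs (i,j) with i<j and classify each by sign(x_j-x_i) * sign(y_j-y_i).
  (1,2):dx=+1,dy=+3->C; (1,3):dx=+2,dy=-1->D; (1,4):dx=-2,dy=+5->D; (1,5):dx=-5,dy=-3->C
  (2,3):dx=+1,dy=-4->D; (2,4):dx=-3,dy=+2->D; (2,5):dx=-6,dy=-6->C; (3,4):dx=-4,dy=+6->D
  (3,5):dx=-7,dy=-2->C; (4,5):dx=-3,dy=-8->C
Step 2: C = 5, D = 5, total pairs = 10.
Step 3: tau = (C - D)/(n(n-1)/2) = (5 - 5)/10 = 0.000000.
Step 4: Exact two-sided p-value (enumerate n! = 120 permutations of y under H0): p = 1.000000.
Step 5: alpha = 0.1. fail to reject H0.

tau_b = 0.0000 (C=5, D=5), p = 1.000000, fail to reject H0.


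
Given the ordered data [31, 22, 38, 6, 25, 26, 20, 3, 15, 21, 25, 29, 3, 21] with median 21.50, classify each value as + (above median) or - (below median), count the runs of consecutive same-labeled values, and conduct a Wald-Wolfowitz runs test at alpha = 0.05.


Step 1: Compute median = 21.50; label A = above, B = below.
Labels in order: AAABAABBBBAABB  (n_A = 7, n_B = 7)
Step 2: Count runs R = 6.
Step 3: Under H0 (random ordering), E[R] = 2*n_A*n_B/(n_A+n_B) + 1 = 2*7*7/14 + 1 = 8.0000.
        Var[R] = 2*n_A*n_B*(2*n_A*n_B - n_A - n_B) / ((n_A+n_B)^2 * (n_A+n_B-1)) = 8232/2548 = 3.2308.
        SD[R] = 1.7974.
Step 4: Continuity-corrected z = (R + 0.5 - E[R]) / SD[R] = (6 + 0.5 - 8.0000) / 1.7974 = -0.8345.
Step 5: Two-sided p-value via normal approximation = 2*(1 - Phi(|z|)) = 0.403986.
Step 6: alpha = 0.05. fail to reject H0.

R = 6, z = -0.8345, p = 0.403986, fail to reject H0.


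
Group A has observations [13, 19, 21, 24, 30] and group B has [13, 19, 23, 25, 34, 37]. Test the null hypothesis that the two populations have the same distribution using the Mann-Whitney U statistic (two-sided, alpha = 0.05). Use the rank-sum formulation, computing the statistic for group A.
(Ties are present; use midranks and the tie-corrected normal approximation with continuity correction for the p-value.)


Step 1: Combine and sort all 11 observations; assign midranks.
sorted (value, group): (13,X), (13,Y), (19,X), (19,Y), (21,X), (23,Y), (24,X), (25,Y), (30,X), (34,Y), (37,Y)
ranks: 13->1.5, 13->1.5, 19->3.5, 19->3.5, 21->5, 23->6, 24->7, 25->8, 30->9, 34->10, 37->11
Step 2: Rank sum for X: R1 = 1.5 + 3.5 + 5 + 7 + 9 = 26.
Step 3: U_X = R1 - n1(n1+1)/2 = 26 - 5*6/2 = 26 - 15 = 11.
       U_Y = n1*n2 - U_X = 30 - 11 = 19.
Step 4: Ties are present, so use the tie-corrected normal approximation (with continuity correction) for the p-value.
Step 5: p-value = 0.520916; compare to alpha = 0.05. fail to reject H0.

U_X = 11, p = 0.520916, fail to reject H0 at alpha = 0.05.


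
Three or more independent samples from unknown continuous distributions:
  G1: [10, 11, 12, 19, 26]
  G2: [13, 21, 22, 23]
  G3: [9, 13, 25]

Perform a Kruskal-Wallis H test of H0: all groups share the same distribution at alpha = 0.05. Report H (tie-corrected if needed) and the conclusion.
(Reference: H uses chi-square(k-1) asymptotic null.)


Step 1: Combine all N = 12 observations and assign midranks.
sorted (value, group, rank): (9,G3,1), (10,G1,2), (11,G1,3), (12,G1,4), (13,G2,5.5), (13,G3,5.5), (19,G1,7), (21,G2,8), (22,G2,9), (23,G2,10), (25,G3,11), (26,G1,12)
Step 2: Sum ranks within each group.
R_1 = 28 (n_1 = 5)
R_2 = 32.5 (n_2 = 4)
R_3 = 17.5 (n_3 = 3)
Step 3: H = 12/(N(N+1)) * sum(R_i^2/n_i) - 3(N+1)
     = 12/(12*13) * (28^2/5 + 32.5^2/4 + 17.5^2/3) - 3*13
     = 0.076923 * 522.946 - 39
     = 1.226603.
Step 4: Ties present; correction factor C = 1 - 6/(12^3 - 12) = 0.996503. Corrected H = 1.226603 / 0.996503 = 1.230906.
Step 5: Under H0, H ~ chi^2(2); p-value = 0.540396.
Step 6: alpha = 0.05. fail to reject H0.

H = 1.2309, df = 2, p = 0.540396, fail to reject H0.


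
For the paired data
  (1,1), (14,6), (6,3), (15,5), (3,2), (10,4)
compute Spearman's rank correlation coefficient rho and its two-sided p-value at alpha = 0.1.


Step 1: Rank x and y separately (midranks; no ties here).
rank(x): 1->1, 14->5, 6->3, 15->6, 3->2, 10->4
rank(y): 1->1, 6->6, 3->3, 5->5, 2->2, 4->4
Step 2: d_i = R_x(i) - R_y(i); compute d_i^2.
  (1-1)^2=0, (5-6)^2=1, (3-3)^2=0, (6-5)^2=1, (2-2)^2=0, (4-4)^2=0
sum(d^2) = 2.
Step 3: rho = 1 - 6*2 / (6*(6^2 - 1)) = 1 - 12/210 = 0.942857.
Step 4: Under H0, t = rho * sqrt((n-2)/(1-rho^2)) = 5.6595 ~ t(4).
Step 5: Two-sided p-value from the t-distribution with 4 df = 0.004805.
Step 6: alpha = 0.1. reject H0.

rho = 0.9429, p = 0.004805, reject H0 at alpha = 0.1.


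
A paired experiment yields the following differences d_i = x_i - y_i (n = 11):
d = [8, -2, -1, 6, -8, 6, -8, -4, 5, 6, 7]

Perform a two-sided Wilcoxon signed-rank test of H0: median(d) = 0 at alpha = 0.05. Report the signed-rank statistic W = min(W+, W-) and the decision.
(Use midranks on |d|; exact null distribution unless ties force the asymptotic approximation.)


Step 1: Drop any zero differences (none here) and take |d_i|.
|d| = [8, 2, 1, 6, 8, 6, 8, 4, 5, 6, 7]
Step 2: Midrank |d_i| (ties get averaged ranks).
ranks: |8|->10, |2|->2, |1|->1, |6|->6, |8|->10, |6|->6, |8|->10, |4|->3, |5|->4, |6|->6, |7|->8
Step 3: Attach original signs; sum ranks with positive sign and with negative sign.
W+ = 10 + 6 + 6 + 4 + 6 + 8 = 40
W- = 2 + 1 + 10 + 10 + 3 = 26
(Check: W+ + W- = 66 should equal n(n+1)/2 = 66.)
Step 4: Test statistic W = min(W+, W-) = 26.
Step 5: Ties in |d|, so use the tie-corrected normal approximation.
        E[W] = n(n+1)/4 = 11*12/4 = 33.
        Tie groups: |d|=6 (t=3), |d|=8 (t=3); sum(t^3 - t) = 48.
        Var[W] = n(n+1)(2n+1)/24 - sum(t^3-t)/48 = 3036/24 - 48/48 = 125.5.
        z = (W - E[W]) / sqrt(Var[W]) = (26 - 33) / 11.2027 = -0.6249.
        Two-sided p = 2*Phi(z) = 0.532069.
Step 6: alpha = 0.05. fail to reject H0.

W+ = 40, W- = 26, W = min = 26, p = 0.532069, fail to reject H0.


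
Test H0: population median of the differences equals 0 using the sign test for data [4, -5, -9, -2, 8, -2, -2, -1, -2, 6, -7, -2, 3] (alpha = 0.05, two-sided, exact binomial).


Step 1: Discard zero differences. Original n = 13; n_eff = number of nonzero differences = 13.
Nonzero differences (with sign): +4, -5, -9, -2, +8, -2, -2, -1, -2, +6, -7, -2, +3
Step 2: Count signs: positive = 4, negative = 9.
Step 3: Under H0: P(positive) = 0.5, so the number of positives S ~ Bin(13, 0.5).
Step 4: Two-sided exact p-value = sum of Bin(13,0.5) probabilities at or below the observed probability = 0.266846.
Step 5: alpha = 0.05. fail to reject H0.

n_eff = 13, pos = 4, neg = 9, p = 0.266846, fail to reject H0.


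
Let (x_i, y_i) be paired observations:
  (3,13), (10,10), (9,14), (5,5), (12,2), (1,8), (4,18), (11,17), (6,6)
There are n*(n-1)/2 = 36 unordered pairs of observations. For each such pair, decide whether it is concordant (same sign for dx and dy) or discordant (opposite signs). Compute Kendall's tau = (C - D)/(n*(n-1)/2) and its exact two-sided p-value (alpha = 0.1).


Step 1: Enumerate the 36 unordered pairs (i,j) with i<j and classify each by sign(x_j-x_i) * sign(y_j-y_i).
  (1,2):dx=+7,dy=-3->D; (1,3):dx=+6,dy=+1->C; (1,4):dx=+2,dy=-8->D; (1,5):dx=+9,dy=-11->D
  (1,6):dx=-2,dy=-5->C; (1,7):dx=+1,dy=+5->C; (1,8):dx=+8,dy=+4->C; (1,9):dx=+3,dy=-7->D
  (2,3):dx=-1,dy=+4->D; (2,4):dx=-5,dy=-5->C; (2,5):dx=+2,dy=-8->D; (2,6):dx=-9,dy=-2->C
  (2,7):dx=-6,dy=+8->D; (2,8):dx=+1,dy=+7->C; (2,9):dx=-4,dy=-4->C; (3,4):dx=-4,dy=-9->C
  (3,5):dx=+3,dy=-12->D; (3,6):dx=-8,dy=-6->C; (3,7):dx=-5,dy=+4->D; (3,8):dx=+2,dy=+3->C
  (3,9):dx=-3,dy=-8->C; (4,5):dx=+7,dy=-3->D; (4,6):dx=-4,dy=+3->D; (4,7):dx=-1,dy=+13->D
  (4,8):dx=+6,dy=+12->C; (4,9):dx=+1,dy=+1->C; (5,6):dx=-11,dy=+6->D; (5,7):dx=-8,dy=+16->D
  (5,8):dx=-1,dy=+15->D; (5,9):dx=-6,dy=+4->D; (6,7):dx=+3,dy=+10->C; (6,8):dx=+10,dy=+9->C
  (6,9):dx=+5,dy=-2->D; (7,8):dx=+7,dy=-1->D; (7,9):dx=+2,dy=-12->D; (8,9):dx=-5,dy=-11->C
Step 2: C = 17, D = 19, total pairs = 36.
Step 3: tau = (C - D)/(n(n-1)/2) = (17 - 19)/36 = -0.055556.
Step 4: Exact two-sided p-value (enumerate n! = 362880 permutations of y under H0): p = 0.919455.
Step 5: alpha = 0.1. fail to reject H0.

tau_b = -0.0556 (C=17, D=19), p = 0.919455, fail to reject H0.


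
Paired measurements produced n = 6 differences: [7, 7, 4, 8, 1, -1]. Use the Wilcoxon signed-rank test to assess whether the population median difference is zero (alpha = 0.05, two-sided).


Step 1: Drop any zero differences (none here) and take |d_i|.
|d| = [7, 7, 4, 8, 1, 1]
Step 2: Midrank |d_i| (ties get averaged ranks).
ranks: |7|->4.5, |7|->4.5, |4|->3, |8|->6, |1|->1.5, |1|->1.5
Step 3: Attach original signs; sum ranks with positive sign and with negative sign.
W+ = 4.5 + 4.5 + 3 + 6 + 1.5 = 19.5
W- = 1.5 = 1.5
(Check: W+ + W- = 21 should equal n(n+1)/2 = 21.)
Step 4: Test statistic W = min(W+, W-) = 1.5.
Step 5: Ties in |d|, so use the tie-corrected normal approximation.
        E[W] = n(n+1)/4 = 6*7/4 = 10.5.
        Tie groups: |d|=1 (t=2), |d|=7 (t=2); sum(t^3 - t) = 12.
        Var[W] = n(n+1)(2n+1)/24 - sum(t^3-t)/48 = 546/24 - 12/48 = 22.5.
        z = (W - E[W]) / sqrt(Var[W]) = (1.5 - 10.5) / 4.7434 = -1.8974.
        Two-sided p = 2*Phi(z) = 0.057780.
Step 6: alpha = 0.05. fail to reject H0.

W+ = 19.5, W- = 1.5, W = min = 1.5, p = 0.057780, fail to reject H0.


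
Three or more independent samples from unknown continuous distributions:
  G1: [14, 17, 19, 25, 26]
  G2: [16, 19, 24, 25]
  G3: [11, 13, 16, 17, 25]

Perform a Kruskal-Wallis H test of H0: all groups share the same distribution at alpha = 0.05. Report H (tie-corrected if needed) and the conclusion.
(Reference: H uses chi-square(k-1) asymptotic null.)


Step 1: Combine all N = 14 observations and assign midranks.
sorted (value, group, rank): (11,G3,1), (13,G3,2), (14,G1,3), (16,G2,4.5), (16,G3,4.5), (17,G1,6.5), (17,G3,6.5), (19,G1,8.5), (19,G2,8.5), (24,G2,10), (25,G1,12), (25,G2,12), (25,G3,12), (26,G1,14)
Step 2: Sum ranks within each group.
R_1 = 44 (n_1 = 5)
R_2 = 35 (n_2 = 4)
R_3 = 26 (n_3 = 5)
Step 3: H = 12/(N(N+1)) * sum(R_i^2/n_i) - 3(N+1)
     = 12/(14*15) * (44^2/5 + 35^2/4 + 26^2/5) - 3*15
     = 0.057143 * 828.65 - 45
     = 2.351429.
Step 4: Ties present; correction factor C = 1 - 42/(14^3 - 14) = 0.984615. Corrected H = 2.351429 / 0.984615 = 2.388170.
Step 5: Under H0, H ~ chi^2(2); p-value = 0.302981.
Step 6: alpha = 0.05. fail to reject H0.

H = 2.3882, df = 2, p = 0.302981, fail to reject H0.
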